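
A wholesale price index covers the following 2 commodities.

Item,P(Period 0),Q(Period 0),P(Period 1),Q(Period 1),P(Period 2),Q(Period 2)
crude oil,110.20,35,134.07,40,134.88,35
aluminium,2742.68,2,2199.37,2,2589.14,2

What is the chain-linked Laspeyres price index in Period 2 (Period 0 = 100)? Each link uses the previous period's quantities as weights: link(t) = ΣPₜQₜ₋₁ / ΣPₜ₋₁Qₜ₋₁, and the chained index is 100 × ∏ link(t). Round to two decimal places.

105.41

Link Period 0→Period 1:
ΣP(Period 1)Q(Period 0) = 134.07×35 + 2199.37×2 = 4692.45 + 4398.74 = 9091.19
ΣP(Period 0)Q(Period 0) = 110.20×35 + 2742.68×2 = 3857 + 5485.36 = 9342.36
link = 9091.19/9342.36 = 0.973115
Link Period 1→Period 2:
ΣP(Period 2)Q(Period 1) = 134.88×40 + 2589.14×2 = 5395.2 + 5178.28 = 10573.48
ΣP(Period 1)Q(Period 1) = 134.07×40 + 2199.37×2 = 5362.8 + 4398.74 = 9761.54
link = 10573.48/9761.54 = 1.083177
Chained index = 100 × 0.973115 × 1.083177 = 105.4056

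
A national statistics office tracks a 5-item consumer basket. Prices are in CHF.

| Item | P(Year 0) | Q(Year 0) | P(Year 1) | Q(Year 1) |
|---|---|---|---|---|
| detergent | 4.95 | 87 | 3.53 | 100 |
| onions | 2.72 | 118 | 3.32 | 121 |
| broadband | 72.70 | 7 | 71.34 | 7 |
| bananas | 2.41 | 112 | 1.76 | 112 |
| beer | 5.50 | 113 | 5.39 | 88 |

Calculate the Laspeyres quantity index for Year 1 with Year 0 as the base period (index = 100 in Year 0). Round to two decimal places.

Laspeyres quantity index uses base-period prices as weights.
ΣP(Year 0)·Q(Year 1) = 4.95×100 + 2.72×121 + 72.70×7 + 2.41×112 + 5.50×88 = 495 + 329.12 + 508.9 + 269.92 + 484 = 2086.94
ΣP(Year 0)·Q(Year 0) = 4.95×87 + 2.72×118 + 72.70×7 + 2.41×112 + 5.50×113 = 430.65 + 320.96 + 508.9 + 269.92 + 621.5 = 2151.93
Index = 2086.94 / 2151.93 × 100 = 96.9799

96.98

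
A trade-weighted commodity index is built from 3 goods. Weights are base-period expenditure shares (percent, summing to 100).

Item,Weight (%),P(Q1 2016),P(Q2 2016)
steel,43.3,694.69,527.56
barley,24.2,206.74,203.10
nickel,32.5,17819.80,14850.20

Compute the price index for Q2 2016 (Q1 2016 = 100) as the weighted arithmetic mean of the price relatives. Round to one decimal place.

steel: 43.3 × (527.56/694.69) = 43.3 × 0.759418 = 32.8828
barley: 24.2 × (203.10/206.74) = 24.2 × 0.982393 = 23.7739
nickel: 32.5 × (14850.20/17819.80) = 32.5 × 0.833354 = 27.0840
Index = Σ wᵢ·(p₁ᵢ/p₀ᵢ) = 32.8828 + 23.7739 + 27.0840 = 83.7407

83.7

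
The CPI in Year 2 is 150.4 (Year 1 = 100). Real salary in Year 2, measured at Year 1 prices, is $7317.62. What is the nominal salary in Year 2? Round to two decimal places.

Nominal = Real × (Index/100) = 7317.62 × (150.4/100)
        = 7317.62 × 1.504 = 11005.7005

11005.70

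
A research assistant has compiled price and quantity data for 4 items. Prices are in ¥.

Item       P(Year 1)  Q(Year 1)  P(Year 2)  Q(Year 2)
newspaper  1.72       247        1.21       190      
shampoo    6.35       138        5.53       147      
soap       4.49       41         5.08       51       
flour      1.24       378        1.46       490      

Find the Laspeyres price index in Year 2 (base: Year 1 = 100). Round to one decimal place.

Laspeyres price index uses base-period quantities as weights.
ΣP(Year 2)·Q(Year 1) = 1.21×247 + 5.53×138 + 5.08×41 + 1.46×378 = 298.87 + 763.14 + 208.28 + 551.88 = 1822.17
ΣP(Year 1)·Q(Year 1) = 1.72×247 + 6.35×138 + 4.49×41 + 1.24×378 = 424.84 + 876.3 + 184.09 + 468.72 = 1953.95
Index = 1822.17 / 1953.95 × 100 = 93.2557

93.3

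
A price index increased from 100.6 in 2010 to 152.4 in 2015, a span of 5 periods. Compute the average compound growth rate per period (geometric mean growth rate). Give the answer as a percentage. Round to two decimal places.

8.66%

Growth factor = (152.4/100.6)^(1/5) = (1.514911)^(1/5) = 1.086619
Growth rate = 1.086619 − 1 = 0.086619 = 8.6619%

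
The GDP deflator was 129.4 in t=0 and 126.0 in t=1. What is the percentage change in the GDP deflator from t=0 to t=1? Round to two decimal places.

Change = (126.0 − 129.4) / 129.4 × 100
       = -3.4 / 129.4 × 100 = -2.6275%

-2.63%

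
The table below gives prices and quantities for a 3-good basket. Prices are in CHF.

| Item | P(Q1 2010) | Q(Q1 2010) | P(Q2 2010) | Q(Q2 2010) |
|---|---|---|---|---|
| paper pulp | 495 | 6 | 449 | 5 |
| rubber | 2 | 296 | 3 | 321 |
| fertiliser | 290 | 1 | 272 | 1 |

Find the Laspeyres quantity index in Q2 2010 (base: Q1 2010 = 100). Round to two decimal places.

Laspeyres quantity index uses base-period prices as weights.
ΣP(Q1 2010)·Q(Q2 2010) = 495×5 + 2×321 + 290×1 = 2475 + 642 + 290 = 3407
ΣP(Q1 2010)·Q(Q1 2010) = 495×6 + 2×296 + 290×1 = 2970 + 592 + 290 = 3852
Index = 3407 / 3852 × 100 = 88.4476

88.45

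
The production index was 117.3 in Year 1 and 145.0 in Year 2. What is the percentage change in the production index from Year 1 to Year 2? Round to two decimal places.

23.61%

Change = (145.0 − 117.3) / 117.3 × 100
       = 27.7 / 117.3 × 100 = 23.6147%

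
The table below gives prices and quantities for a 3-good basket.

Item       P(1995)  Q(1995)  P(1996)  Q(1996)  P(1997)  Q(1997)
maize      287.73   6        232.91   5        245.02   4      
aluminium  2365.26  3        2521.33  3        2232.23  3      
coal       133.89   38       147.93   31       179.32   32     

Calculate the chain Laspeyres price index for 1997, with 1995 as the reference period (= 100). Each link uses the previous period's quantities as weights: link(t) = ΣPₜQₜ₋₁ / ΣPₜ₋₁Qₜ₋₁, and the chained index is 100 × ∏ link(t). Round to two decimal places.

Link 1995→1996:
ΣP(1996)Q(1995) = 232.91×6 + 2521.33×3 + 147.93×38 = 1397.46 + 7563.99 + 5621.34 = 14582.79
ΣP(1995)Q(1995) = 287.73×6 + 2365.26×3 + 133.89×38 = 1726.38 + 7095.78 + 5087.82 = 13909.98
link = 14582.79/13909.98 = 1.048369
Link 1996→1997:
ΣP(1997)Q(1996) = 245.02×5 + 2232.23×3 + 179.32×31 = 1225.1 + 6696.69 + 5558.92 = 13480.71
ΣP(1996)Q(1996) = 232.91×5 + 2521.33×3 + 147.93×31 = 1164.55 + 7563.99 + 4585.83 = 13314.37
link = 13480.71/13314.37 = 1.012493
Chained index = 100 × 1.048369 × 1.012493 = 106.1466

106.15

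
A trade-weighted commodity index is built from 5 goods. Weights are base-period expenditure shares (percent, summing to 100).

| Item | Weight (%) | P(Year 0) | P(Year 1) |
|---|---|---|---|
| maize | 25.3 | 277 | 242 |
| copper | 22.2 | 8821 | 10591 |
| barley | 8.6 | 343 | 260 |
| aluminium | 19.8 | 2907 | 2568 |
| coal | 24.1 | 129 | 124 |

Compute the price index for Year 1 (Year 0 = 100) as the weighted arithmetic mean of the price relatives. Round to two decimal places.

maize: 25.3 × (242/277) = 25.3 × 0.873646 = 22.1032
copper: 22.2 × (10591/8821) = 22.2 × 1.200658 = 26.6546
barley: 8.6 × (260/343) = 8.6 × 0.758017 = 6.5190
aluminium: 19.8 × (2568/2907) = 19.8 × 0.883385 = 17.4910
coal: 24.1 × (124/129) = 24.1 × 0.961240 = 23.1659
Index = Σ wᵢ·(p₁ᵢ/p₀ᵢ) = 22.1032 + 26.6546 + 6.5190 + 17.4910 + 23.1659 = 95.9337

95.93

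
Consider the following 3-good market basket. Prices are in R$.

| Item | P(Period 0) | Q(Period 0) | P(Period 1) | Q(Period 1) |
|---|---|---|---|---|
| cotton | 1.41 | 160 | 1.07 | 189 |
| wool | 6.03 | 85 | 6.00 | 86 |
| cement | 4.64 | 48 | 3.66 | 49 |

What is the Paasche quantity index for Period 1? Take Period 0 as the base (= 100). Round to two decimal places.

Paasche quantity index uses current-period prices as weights.
ΣP(Period 1)·Q(Period 1) = 1.07×189 + 6.00×86 + 3.66×49 = 202.23 + 516 + 179.34 = 897.57
ΣP(Period 1)·Q(Period 0) = 1.07×160 + 6.00×85 + 3.66×48 = 171.2 + 510 + 175.68 = 856.88
Index = 897.57 / 856.88 × 100 = 104.7486

104.75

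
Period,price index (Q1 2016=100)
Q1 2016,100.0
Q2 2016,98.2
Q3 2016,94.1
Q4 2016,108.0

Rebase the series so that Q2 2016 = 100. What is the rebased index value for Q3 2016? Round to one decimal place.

95.8

Rebased(Q3 2016) = 94.1 / 98.2 × 100 = 95.8248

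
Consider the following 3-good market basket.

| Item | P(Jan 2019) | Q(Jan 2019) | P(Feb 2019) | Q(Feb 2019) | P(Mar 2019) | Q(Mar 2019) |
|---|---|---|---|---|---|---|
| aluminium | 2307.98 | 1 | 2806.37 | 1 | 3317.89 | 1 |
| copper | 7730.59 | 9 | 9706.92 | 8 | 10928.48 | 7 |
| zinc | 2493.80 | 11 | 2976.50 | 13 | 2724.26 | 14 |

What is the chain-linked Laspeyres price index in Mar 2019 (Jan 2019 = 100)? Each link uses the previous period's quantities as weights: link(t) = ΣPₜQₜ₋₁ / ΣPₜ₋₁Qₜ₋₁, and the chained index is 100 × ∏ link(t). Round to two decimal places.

131.03

Link Jan 2019→Feb 2019:
ΣP(Feb 2019)Q(Jan 2019) = 2806.37×1 + 9706.92×9 + 2976.50×11 = 2806.37 + 87362.28 + 32741.5 = 122910.15
ΣP(Jan 2019)Q(Jan 2019) = 2307.98×1 + 7730.59×9 + 2493.80×11 = 2307.98 + 69575.31 + 27431.8 = 99315.09
link = 122910.15/99315.09 = 1.237578
Link Feb 2019→Mar 2019:
ΣP(Mar 2019)Q(Feb 2019) = 3317.89×1 + 10928.48×8 + 2724.26×13 = 3317.89 + 87427.84 + 35415.38 = 126161.11
ΣP(Feb 2019)Q(Feb 2019) = 2806.37×1 + 9706.92×8 + 2976.50×13 = 2806.37 + 77655.36 + 38694.5 = 119156.23
link = 126161.11/119156.23 = 1.058787
Chained index = 100 × 1.237578 × 1.058787 = 131.0332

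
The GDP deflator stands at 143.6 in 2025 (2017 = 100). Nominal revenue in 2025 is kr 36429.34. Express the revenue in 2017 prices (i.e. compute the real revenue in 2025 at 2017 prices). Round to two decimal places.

Real = Nominal ÷ (Index/100) = 36429.34 ÷ (143.6/100)
     = 36429.34 ÷ 1.436 = 25368.6212

25368.62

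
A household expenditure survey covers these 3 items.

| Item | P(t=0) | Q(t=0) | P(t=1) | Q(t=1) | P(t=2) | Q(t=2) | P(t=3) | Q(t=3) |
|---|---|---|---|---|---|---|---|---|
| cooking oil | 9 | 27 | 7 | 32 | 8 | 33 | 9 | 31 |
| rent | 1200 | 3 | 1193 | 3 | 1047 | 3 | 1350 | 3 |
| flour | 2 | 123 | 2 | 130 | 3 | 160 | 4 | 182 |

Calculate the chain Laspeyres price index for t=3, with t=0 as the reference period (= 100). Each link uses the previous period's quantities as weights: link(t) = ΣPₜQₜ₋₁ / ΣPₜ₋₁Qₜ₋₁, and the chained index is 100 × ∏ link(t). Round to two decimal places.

117.45

Link t=0→t=1:
ΣP(t=1)Q(t=0) = 7×27 + 1193×3 + 2×123 = 189 + 3579 + 246 = 4014
ΣP(t=0)Q(t=0) = 9×27 + 1200×3 + 2×123 = 243 + 3600 + 246 = 4089
link = 4014/4089 = 0.981658
Link t=1→t=2:
ΣP(t=2)Q(t=1) = 8×32 + 1047×3 + 3×130 = 256 + 3141 + 390 = 3787
ΣP(t=1)Q(t=1) = 7×32 + 1193×3 + 2×130 = 224 + 3579 + 260 = 4063
link = 3787/4063 = 0.932070
Link t=2→t=3:
ΣP(t=3)Q(t=2) = 9×33 + 1350×3 + 4×160 = 297 + 4050 + 640 = 4987
ΣP(t=2)Q(t=2) = 8×33 + 1047×3 + 3×160 = 264 + 3141 + 480 = 3885
link = 4987/3885 = 1.283655
Chained index = 100 × 0.981658 × 0.932070 × 1.283655 = 117.4511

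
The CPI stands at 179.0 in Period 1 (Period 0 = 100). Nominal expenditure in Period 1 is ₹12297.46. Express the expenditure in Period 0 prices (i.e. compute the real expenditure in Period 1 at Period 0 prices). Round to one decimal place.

6870.1

Real = Nominal ÷ (Index/100) = 12297.46 ÷ (179.0/100)
     = 12297.46 ÷ 1.790 = 6870.0894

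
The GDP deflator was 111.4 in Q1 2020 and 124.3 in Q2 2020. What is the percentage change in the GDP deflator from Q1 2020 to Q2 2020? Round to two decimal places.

11.58%

Change = (124.3 − 111.4) / 111.4 × 100
       = 12.9 / 111.4 × 100 = 11.5799%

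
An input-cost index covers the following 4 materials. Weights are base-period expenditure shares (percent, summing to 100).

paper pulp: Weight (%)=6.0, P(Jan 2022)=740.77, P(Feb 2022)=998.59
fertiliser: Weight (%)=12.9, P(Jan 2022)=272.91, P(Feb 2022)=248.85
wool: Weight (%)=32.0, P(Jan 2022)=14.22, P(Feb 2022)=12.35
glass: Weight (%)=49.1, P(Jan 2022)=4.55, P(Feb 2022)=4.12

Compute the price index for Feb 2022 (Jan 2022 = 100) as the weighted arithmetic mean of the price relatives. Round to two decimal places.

paper pulp: 6.0 × (998.59/740.77) = 6.0 × 1.348043 = 8.0883
fertiliser: 12.9 × (248.85/272.91) = 12.9 × 0.911839 = 11.7627
wool: 32.0 × (12.35/14.22) = 32.0 × 0.868495 = 27.7918
glass: 49.1 × (4.12/4.55) = 49.1 × 0.905495 = 44.4598
Index = Σ wᵢ·(p₁ᵢ/p₀ᵢ) = 8.0883 + 11.7627 + 27.7918 + 44.4598 = 92.1026

92.10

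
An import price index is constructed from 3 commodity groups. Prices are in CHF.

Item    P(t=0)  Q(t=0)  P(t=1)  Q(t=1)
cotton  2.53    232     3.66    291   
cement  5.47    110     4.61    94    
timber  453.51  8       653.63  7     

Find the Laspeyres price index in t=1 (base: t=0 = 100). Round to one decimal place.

136.7

Laspeyres price index uses base-period quantities as weights.
ΣP(t=1)·Q(t=0) = 3.66×232 + 4.61×110 + 653.63×8 = 849.12 + 507.1 + 5229.04 = 6585.26
ΣP(t=0)·Q(t=0) = 2.53×232 + 5.47×110 + 453.51×8 = 586.96 + 601.7 + 3628.08 = 4816.74
Index = 6585.26 / 4816.74 × 100 = 136.7161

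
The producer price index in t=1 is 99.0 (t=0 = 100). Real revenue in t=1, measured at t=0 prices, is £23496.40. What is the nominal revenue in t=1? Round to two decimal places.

23261.44

Nominal = Real × (Index/100) = 23496.40 × (99.0/100)
        = 23496.40 × 0.990 = 23261.4360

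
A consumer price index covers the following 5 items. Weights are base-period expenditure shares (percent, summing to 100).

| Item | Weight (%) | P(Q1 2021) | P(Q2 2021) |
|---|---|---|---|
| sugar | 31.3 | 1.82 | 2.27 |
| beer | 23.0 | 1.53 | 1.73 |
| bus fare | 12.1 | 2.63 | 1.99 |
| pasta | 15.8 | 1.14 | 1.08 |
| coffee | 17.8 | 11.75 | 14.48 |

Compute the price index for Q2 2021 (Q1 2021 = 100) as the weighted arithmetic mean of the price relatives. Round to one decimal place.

sugar: 31.3 × (2.27/1.82) = 31.3 × 1.247253 = 39.0390
beer: 23.0 × (1.73/1.53) = 23.0 × 1.130719 = 26.0065
bus fare: 12.1 × (1.99/2.63) = 12.1 × 0.756654 = 9.1555
pasta: 15.8 × (1.08/1.14) = 15.8 × 0.947368 = 14.9684
coffee: 17.8 × (14.48/11.75) = 17.8 × 1.232340 = 21.9357
Index = Σ wᵢ·(p₁ᵢ/p₀ᵢ) = 39.0390 + 26.0065 + 9.1555 + 14.9684 + 21.9357 = 111.1051

111.1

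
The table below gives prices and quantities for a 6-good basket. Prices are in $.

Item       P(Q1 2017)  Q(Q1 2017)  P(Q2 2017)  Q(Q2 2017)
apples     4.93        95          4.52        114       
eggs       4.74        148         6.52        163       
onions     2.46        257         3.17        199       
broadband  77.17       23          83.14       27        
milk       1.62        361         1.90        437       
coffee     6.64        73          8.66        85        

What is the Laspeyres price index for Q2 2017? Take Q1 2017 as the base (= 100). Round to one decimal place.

Laspeyres price index uses base-period quantities as weights.
ΣP(Q2 2017)·Q(Q1 2017) = 4.52×95 + 6.52×148 + 3.17×257 + 83.14×23 + 1.90×361 + 8.66×73 = 429.4 + 964.96 + 814.69 + 1912.22 + 685.9 + 632.18 = 5439.35
ΣP(Q1 2017)·Q(Q1 2017) = 4.93×95 + 4.74×148 + 2.46×257 + 77.17×23 + 1.62×361 + 6.64×73 = 468.35 + 701.52 + 632.22 + 1774.91 + 584.82 + 484.72 = 4646.54
Index = 5439.35 / 4646.54 × 100 = 117.0624

117.1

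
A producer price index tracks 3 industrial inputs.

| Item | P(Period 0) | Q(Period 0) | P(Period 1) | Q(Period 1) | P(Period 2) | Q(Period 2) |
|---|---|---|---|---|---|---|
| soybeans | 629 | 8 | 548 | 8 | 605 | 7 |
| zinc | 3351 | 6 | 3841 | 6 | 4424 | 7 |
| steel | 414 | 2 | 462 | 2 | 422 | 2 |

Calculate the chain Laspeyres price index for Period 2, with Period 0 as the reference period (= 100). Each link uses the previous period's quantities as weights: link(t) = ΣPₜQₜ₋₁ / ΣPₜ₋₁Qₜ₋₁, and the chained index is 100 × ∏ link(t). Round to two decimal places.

124.12

Link Period 0→Period 1:
ΣP(Period 1)Q(Period 0) = 548×8 + 3841×6 + 462×2 = 4384 + 23046 + 924 = 28354
ΣP(Period 0)Q(Period 0) = 629×8 + 3351×6 + 414×2 = 5032 + 20106 + 828 = 25966
link = 28354/25966 = 1.091966
Link Period 1→Period 2:
ΣP(Period 2)Q(Period 1) = 605×8 + 4424×6 + 422×2 = 4840 + 26544 + 844 = 32228
ΣP(Period 1)Q(Period 1) = 548×8 + 3841×6 + 462×2 = 4384 + 23046 + 924 = 28354
link = 32228/28354 = 1.136630
Chained index = 100 × 1.091966 × 1.136630 = 124.1162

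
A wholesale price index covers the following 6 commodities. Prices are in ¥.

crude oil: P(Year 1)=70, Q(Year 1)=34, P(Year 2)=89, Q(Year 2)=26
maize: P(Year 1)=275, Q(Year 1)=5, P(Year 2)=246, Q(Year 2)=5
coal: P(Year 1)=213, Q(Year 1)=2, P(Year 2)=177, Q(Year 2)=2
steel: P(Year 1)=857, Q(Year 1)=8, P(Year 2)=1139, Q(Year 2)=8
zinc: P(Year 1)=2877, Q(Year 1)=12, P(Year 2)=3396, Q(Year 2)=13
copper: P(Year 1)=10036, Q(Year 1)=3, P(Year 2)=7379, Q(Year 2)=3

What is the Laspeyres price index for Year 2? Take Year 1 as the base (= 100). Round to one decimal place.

Laspeyres price index uses base-period quantities as weights.
ΣP(Year 2)·Q(Year 1) = 89×34 + 246×5 + 177×2 + 1139×8 + 3396×12 + 7379×3 = 3026 + 1230 + 354 + 9112 + 40752 + 22137 = 76611
ΣP(Year 1)·Q(Year 1) = 70×34 + 275×5 + 213×2 + 857×8 + 2877×12 + 10036×3 = 2380 + 1375 + 426 + 6856 + 34524 + 30108 = 75669
Index = 76611 / 75669 × 100 = 101.2449

101.2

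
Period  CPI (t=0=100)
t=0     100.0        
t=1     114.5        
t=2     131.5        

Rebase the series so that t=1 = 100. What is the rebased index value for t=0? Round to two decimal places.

87.34

Rebased(t=0) = 100.0 / 114.5 × 100 = 87.3362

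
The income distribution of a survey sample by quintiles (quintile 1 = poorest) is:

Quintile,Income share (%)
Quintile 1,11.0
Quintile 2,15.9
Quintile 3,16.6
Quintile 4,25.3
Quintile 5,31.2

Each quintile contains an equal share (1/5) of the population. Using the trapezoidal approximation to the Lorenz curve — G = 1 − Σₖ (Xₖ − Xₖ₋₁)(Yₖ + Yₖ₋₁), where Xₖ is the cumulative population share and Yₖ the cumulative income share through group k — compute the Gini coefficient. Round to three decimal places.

0.199

Cumulative income shares Yₖ: 0.1100, 0.2690, 0.4350, 0.6880, 1.0000
Σ (Xₖ−Xₖ₋₁)(Yₖ+Yₖ₋₁) = (1/5)(0.1100+0.0000) + (1/5)(0.2690+0.1100) + (1/5)(0.4350+0.2690) + (1/5)(0.6880+0.4350) + (1/5)(1.0000+0.6880)
  = 0.0220 + 0.0758 + 0.1408 + 0.2246 + 0.3376 = 0.8008
G = 1 − 0.8008 = 0.1992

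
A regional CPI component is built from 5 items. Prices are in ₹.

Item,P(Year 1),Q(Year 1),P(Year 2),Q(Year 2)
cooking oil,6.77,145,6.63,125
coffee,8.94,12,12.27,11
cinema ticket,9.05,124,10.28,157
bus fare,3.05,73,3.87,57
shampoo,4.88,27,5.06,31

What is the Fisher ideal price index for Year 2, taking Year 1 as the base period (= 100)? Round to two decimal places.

109.53

Laspeyres component (base-period weights):
ΣP(Year 2)Q(Year 1) = 6.63×145 + 12.27×12 + 10.28×124 + 3.87×73 + 5.06×27 = 961.35 + 147.24 + 1274.72 + 282.51 + 136.62 = 2802.44
ΣP(Year 1)Q(Year 1) = 6.77×145 + 8.94×12 + 9.05×124 + 3.05×73 + 4.88×27 = 981.65 + 107.28 + 1122.2 + 222.65 + 131.76 = 2565.54
L = 2802.44 / 2565.54 × 100 = 109.2339
Paasche component (current-period weights):
ΣP(Year 2)Q(Year 2) = 6.63×125 + 12.27×11 + 10.28×157 + 3.87×57 + 5.06×31 = 828.75 + 134.97 + 1613.96 + 220.59 + 156.86 = 2955.13
ΣP(Year 1)Q(Year 2) = 6.77×125 + 8.94×11 + 9.05×157 + 3.05×57 + 4.88×31 = 846.25 + 98.34 + 1420.85 + 173.85 + 151.28 = 2690.57
P = 2955.13 / 2690.57 × 100 = 109.8329
Fisher = √(L × P) = √(109.2339 × 109.8329) = 109.5330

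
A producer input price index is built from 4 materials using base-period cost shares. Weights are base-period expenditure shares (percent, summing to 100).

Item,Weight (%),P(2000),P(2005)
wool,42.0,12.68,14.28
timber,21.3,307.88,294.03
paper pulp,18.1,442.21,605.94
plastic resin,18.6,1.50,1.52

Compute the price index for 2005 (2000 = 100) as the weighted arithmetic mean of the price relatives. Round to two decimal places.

111.29

wool: 42.0 × (14.28/12.68) = 42.0 × 1.126183 = 47.2997
timber: 21.3 × (294.03/307.88) = 21.3 × 0.955015 = 20.3418
paper pulp: 18.1 × (605.94/442.21) = 18.1 × 1.370254 = 24.8016
plastic resin: 18.6 × (1.52/1.50) = 18.6 × 1.013333 = 18.8480
Index = Σ wᵢ·(p₁ᵢ/p₀ᵢ) = 47.2997 + 20.3418 + 24.8016 + 18.8480 = 111.2911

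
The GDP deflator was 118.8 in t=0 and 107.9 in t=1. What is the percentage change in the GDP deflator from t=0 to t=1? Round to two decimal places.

-9.18%

Change = (107.9 − 118.8) / 118.8 × 100
       = -10.9 / 118.8 × 100 = -9.1751%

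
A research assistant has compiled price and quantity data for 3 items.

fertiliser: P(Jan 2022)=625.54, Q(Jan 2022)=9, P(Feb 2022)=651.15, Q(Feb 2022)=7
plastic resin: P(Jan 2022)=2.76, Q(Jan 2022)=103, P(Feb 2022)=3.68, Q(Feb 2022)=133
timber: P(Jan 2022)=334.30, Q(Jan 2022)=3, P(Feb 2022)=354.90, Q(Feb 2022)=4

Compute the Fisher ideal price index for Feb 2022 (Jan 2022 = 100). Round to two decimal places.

105.95

Laspeyres component (base-period weights):
ΣP(Feb 2022)Q(Jan 2022) = 651.15×9 + 3.68×103 + 354.90×3 = 5860.35 + 379.04 + 1064.7 = 7304.09
ΣP(Jan 2022)Q(Jan 2022) = 625.54×9 + 2.76×103 + 334.30×3 = 5629.86 + 284.28 + 1002.9 = 6917.04
L = 7304.09 / 6917.04 × 100 = 105.5956
Paasche component (current-period weights):
ΣP(Feb 2022)Q(Feb 2022) = 651.15×7 + 3.68×133 + 354.90×4 = 4558.05 + 489.44 + 1419.6 = 6467.09
ΣP(Jan 2022)Q(Feb 2022) = 625.54×7 + 2.76×133 + 334.30×4 = 4378.78 + 367.08 + 1337.2 = 6083.06
P = 6467.09 / 6083.06 × 100 = 106.3131
Fisher = √(L × P) = √(105.5956 × 106.3131) = 105.9537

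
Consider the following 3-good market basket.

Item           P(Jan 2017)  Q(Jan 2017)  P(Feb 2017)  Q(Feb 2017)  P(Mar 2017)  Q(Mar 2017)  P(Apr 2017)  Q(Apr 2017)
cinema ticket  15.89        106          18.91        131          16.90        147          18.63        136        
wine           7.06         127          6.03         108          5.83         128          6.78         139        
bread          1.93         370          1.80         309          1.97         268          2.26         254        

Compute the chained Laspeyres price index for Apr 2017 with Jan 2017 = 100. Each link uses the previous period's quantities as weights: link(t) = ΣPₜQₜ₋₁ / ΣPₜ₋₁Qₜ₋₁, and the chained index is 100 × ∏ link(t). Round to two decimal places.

Link Jan 2017→Feb 2017:
ΣP(Feb 2017)Q(Jan 2017) = 18.91×106 + 6.03×127 + 1.80×370 = 2004.46 + 765.81 + 666 = 3436.27
ΣP(Jan 2017)Q(Jan 2017) = 15.89×106 + 7.06×127 + 1.93×370 = 1684.34 + 896.62 + 714.1 = 3295.06
link = 3436.27/3295.06 = 1.042855
Link Feb 2017→Mar 2017:
ΣP(Mar 2017)Q(Feb 2017) = 16.90×131 + 5.83×108 + 1.97×309 = 2213.9 + 629.64 + 608.73 = 3452.27
ΣP(Feb 2017)Q(Feb 2017) = 18.91×131 + 6.03×108 + 1.80×309 = 2477.21 + 651.24 + 556.2 = 3684.65
link = 3452.27/3684.65 = 0.936933
Link Mar 2017→Apr 2017:
ΣP(Apr 2017)Q(Mar 2017) = 18.63×147 + 6.78×128 + 2.26×268 = 2738.61 + 867.84 + 605.68 = 4212.13
ΣP(Mar 2017)Q(Mar 2017) = 16.90×147 + 5.83×128 + 1.97×268 = 2484.3 + 746.24 + 527.96 = 3758.5
link = 4212.13/3758.5 = 1.120694
Chained index = 100 × 1.042855 × 0.936933 × 1.120694 = 109.5014

109.50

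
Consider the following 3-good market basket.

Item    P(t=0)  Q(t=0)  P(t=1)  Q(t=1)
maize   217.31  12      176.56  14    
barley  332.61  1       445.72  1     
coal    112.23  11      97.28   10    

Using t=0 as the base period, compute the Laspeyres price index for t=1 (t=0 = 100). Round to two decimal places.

87.06

Laspeyres price index uses base-period quantities as weights.
ΣP(t=1)·Q(t=0) = 176.56×12 + 445.72×1 + 97.28×11 = 2118.72 + 445.72 + 1070.08 = 3634.52
ΣP(t=0)·Q(t=0) = 217.31×12 + 332.61×1 + 112.23×11 = 2607.72 + 332.61 + 1234.53 = 4174.86
Index = 3634.52 / 4174.86 × 100 = 87.0573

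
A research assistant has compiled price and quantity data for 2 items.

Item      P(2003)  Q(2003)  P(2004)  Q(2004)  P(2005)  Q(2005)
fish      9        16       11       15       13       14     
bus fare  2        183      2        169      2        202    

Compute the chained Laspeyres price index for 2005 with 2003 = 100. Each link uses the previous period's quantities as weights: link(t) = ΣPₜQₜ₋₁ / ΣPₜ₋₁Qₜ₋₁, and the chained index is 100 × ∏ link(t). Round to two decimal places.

112.61

Link 2003→2004:
ΣP(2004)Q(2003) = 11×16 + 2×183 = 176 + 366 = 542
ΣP(2003)Q(2003) = 9×16 + 2×183 = 144 + 366 = 510
link = 542/510 = 1.062745
Link 2004→2005:
ΣP(2005)Q(2004) = 13×15 + 2×169 = 195 + 338 = 533
ΣP(2004)Q(2004) = 11×15 + 2×169 = 165 + 338 = 503
link = 533/503 = 1.059642
Chained index = 100 × 1.062745 × 1.059642 = 112.6129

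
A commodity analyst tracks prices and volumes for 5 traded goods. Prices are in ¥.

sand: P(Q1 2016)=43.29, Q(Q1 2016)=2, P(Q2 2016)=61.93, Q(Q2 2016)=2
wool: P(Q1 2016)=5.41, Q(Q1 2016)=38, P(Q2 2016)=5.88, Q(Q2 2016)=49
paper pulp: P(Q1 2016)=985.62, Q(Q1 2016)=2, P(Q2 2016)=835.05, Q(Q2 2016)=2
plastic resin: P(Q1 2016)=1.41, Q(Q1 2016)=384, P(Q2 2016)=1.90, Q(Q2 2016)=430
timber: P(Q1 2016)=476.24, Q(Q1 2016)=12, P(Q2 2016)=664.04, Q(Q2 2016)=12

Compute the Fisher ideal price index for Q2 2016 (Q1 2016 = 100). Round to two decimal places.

125.75

Laspeyres component (base-period weights):
ΣP(Q2 2016)Q(Q1 2016) = 61.93×2 + 5.88×38 + 835.05×2 + 1.90×384 + 664.04×12 = 123.86 + 223.44 + 1670.1 + 729.6 + 7968.48 = 10715.48
ΣP(Q1 2016)Q(Q1 2016) = 43.29×2 + 5.41×38 + 985.62×2 + 1.41×384 + 476.24×12 = 86.58 + 205.58 + 1971.24 + 541.44 + 5714.88 = 8519.72
L = 10715.48 / 8519.72 × 100 = 125.7727
Paasche component (current-period weights):
ΣP(Q2 2016)Q(Q2 2016) = 61.93×2 + 5.88×49 + 835.05×2 + 1.90×430 + 664.04×12 = 123.86 + 288.12 + 1670.1 + 817 + 7968.48 = 10867.56
ΣP(Q1 2016)Q(Q2 2016) = 43.29×2 + 5.41×49 + 985.62×2 + 1.41×430 + 476.24×12 = 86.58 + 265.09 + 1971.24 + 606.3 + 5714.88 = 8644.09
P = 10867.56 / 8644.09 × 100 = 125.7224
Fisher = √(L × P) = √(125.7727 × 125.7224) = 125.7476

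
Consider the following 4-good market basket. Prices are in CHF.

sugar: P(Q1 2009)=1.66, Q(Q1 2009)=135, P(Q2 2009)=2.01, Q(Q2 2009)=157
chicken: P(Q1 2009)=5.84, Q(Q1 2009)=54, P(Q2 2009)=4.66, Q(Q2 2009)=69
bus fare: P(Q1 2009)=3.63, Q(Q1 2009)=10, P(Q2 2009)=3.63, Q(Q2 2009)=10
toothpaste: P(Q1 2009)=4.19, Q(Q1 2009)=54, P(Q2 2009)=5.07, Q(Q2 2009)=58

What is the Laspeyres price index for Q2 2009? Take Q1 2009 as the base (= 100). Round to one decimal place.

103.9

Laspeyres price index uses base-period quantities as weights.
ΣP(Q2 2009)·Q(Q1 2009) = 2.01×135 + 4.66×54 + 3.63×10 + 5.07×54 = 271.35 + 251.64 + 36.3 + 273.78 = 833.07
ΣP(Q1 2009)·Q(Q1 2009) = 1.66×135 + 5.84×54 + 3.63×10 + 4.19×54 = 224.1 + 315.36 + 36.3 + 226.26 = 802.02
Index = 833.07 / 802.02 × 100 = 103.8715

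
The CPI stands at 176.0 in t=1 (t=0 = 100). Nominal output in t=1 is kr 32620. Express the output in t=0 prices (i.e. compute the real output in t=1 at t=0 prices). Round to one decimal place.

Real = Nominal ÷ (Index/100) = 32620 ÷ (176.0/100)
     = 32620 ÷ 1.760 = 18534.0909

18534.1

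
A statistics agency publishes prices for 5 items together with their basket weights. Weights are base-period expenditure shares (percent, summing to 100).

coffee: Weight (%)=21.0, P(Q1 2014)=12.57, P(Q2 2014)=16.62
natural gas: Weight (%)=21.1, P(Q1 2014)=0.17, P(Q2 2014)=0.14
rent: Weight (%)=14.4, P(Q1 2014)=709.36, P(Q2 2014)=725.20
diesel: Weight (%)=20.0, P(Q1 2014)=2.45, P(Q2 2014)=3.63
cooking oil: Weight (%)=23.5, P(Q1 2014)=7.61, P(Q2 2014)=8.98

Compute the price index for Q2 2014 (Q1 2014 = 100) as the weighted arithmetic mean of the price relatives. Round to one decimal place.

coffee: 21.0 × (16.62/12.57) = 21.0 × 1.322196 = 27.7661
natural gas: 21.1 × (0.14/0.17) = 21.1 × 0.823529 = 17.3765
rent: 14.4 × (725.20/709.36) = 14.4 × 1.022330 = 14.7216
diesel: 20.0 × (3.63/2.45) = 20.0 × 1.481633 = 29.6327
cooking oil: 23.5 × (8.98/7.61) = 23.5 × 1.180026 = 27.7306
Index = Σ wᵢ·(p₁ᵢ/p₀ᵢ) = 27.7661 + 17.3765 + 14.7216 + 29.6327 + 27.7306 = 117.2274

117.2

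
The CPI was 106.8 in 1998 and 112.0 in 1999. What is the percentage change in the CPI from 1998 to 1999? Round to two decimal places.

Change = (112.0 − 106.8) / 106.8 × 100
       = 5.2 / 106.8 × 100 = 4.8689%

4.87%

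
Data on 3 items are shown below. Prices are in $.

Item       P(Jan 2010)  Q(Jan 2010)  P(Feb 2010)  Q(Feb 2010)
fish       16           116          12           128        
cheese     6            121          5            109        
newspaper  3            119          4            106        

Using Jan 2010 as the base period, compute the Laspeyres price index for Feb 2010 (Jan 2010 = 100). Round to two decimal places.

Laspeyres price index uses base-period quantities as weights.
ΣP(Feb 2010)·Q(Jan 2010) = 12×116 + 5×121 + 4×119 = 1392 + 605 + 476 = 2473
ΣP(Jan 2010)·Q(Jan 2010) = 16×116 + 6×121 + 3×119 = 1856 + 726 + 357 = 2939
Index = 2473 / 2939 × 100 = 84.1443

84.14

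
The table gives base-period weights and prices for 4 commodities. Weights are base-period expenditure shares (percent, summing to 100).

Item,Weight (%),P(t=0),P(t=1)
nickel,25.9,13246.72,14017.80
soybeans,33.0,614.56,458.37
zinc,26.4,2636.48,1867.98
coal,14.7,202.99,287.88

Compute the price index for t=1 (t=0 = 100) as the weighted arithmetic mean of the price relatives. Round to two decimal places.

91.57

nickel: 25.9 × (14017.80/13246.72) = 25.9 × 1.058209 = 27.4076
soybeans: 33.0 × (458.37/614.56) = 33.0 × 0.745851 = 24.6131
zinc: 26.4 × (1867.98/2636.48) = 26.4 × 0.708513 = 18.7047
coal: 14.7 × (287.88/202.99) = 14.7 × 1.418198 = 20.8475
Index = Σ wᵢ·(p₁ᵢ/p₀ᵢ) = 27.4076 + 24.6131 + 18.7047 + 20.8475 = 91.5729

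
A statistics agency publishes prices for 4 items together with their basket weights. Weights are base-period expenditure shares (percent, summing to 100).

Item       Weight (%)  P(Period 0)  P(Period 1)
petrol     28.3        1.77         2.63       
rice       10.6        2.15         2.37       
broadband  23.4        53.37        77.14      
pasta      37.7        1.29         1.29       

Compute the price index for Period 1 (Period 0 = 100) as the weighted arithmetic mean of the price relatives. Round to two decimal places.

petrol: 28.3 × (2.63/1.77) = 28.3 × 1.485876 = 42.0503
rice: 10.6 × (2.37/2.15) = 10.6 × 1.102326 = 11.6847
broadband: 23.4 × (77.14/53.37) = 23.4 × 1.445381 = 33.8219
pasta: 37.7 × (1.29/1.29) = 37.7 × 1.000000 = 37.7000
Index = Σ wᵢ·(p₁ᵢ/p₀ᵢ) = 42.0503 + 11.6847 + 33.8219 + 37.7000 = 125.2569

125.26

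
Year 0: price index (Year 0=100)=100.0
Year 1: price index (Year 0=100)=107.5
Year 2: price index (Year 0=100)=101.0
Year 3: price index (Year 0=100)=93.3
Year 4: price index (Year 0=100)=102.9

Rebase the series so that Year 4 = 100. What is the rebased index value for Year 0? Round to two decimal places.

97.18

Rebased(Year 0) = 100.0 / 102.9 × 100 = 97.1817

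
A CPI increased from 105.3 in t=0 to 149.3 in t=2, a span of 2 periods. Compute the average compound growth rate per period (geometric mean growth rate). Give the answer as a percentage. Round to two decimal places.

19.07%

Growth factor = (149.3/105.3)^(1/2) = (1.417854)^(1/2) = 1.190737
Growth rate = 1.190737 − 1 = 0.190737 = 19.0737%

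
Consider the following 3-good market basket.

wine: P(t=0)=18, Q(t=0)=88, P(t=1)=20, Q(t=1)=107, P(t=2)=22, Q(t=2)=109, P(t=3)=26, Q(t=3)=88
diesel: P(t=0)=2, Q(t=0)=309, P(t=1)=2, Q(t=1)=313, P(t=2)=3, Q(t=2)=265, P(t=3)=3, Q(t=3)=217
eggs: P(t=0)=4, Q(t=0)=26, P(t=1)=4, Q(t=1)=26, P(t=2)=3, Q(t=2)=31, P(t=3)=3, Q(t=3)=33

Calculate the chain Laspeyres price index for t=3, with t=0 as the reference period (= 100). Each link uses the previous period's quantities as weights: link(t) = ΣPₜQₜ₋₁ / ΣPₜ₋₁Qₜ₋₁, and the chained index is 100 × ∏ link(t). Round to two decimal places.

143.20

Link t=0→t=1:
ΣP(t=1)Q(t=0) = 20×88 + 2×309 + 4×26 = 1760 + 618 + 104 = 2482
ΣP(t=0)Q(t=0) = 18×88 + 2×309 + 4×26 = 1584 + 618 + 104 = 2306
link = 2482/2306 = 1.076323
Link t=1→t=2:
ΣP(t=2)Q(t=1) = 22×107 + 3×313 + 3×26 = 2354 + 939 + 78 = 3371
ΣP(t=1)Q(t=1) = 20×107 + 2×313 + 4×26 = 2140 + 626 + 104 = 2870
link = 3371/2870 = 1.174564
Link t=2→t=3:
ΣP(t=3)Q(t=2) = 26×109 + 3×265 + 3×31 = 2834 + 795 + 93 = 3722
ΣP(t=2)Q(t=2) = 22×109 + 3×265 + 3×31 = 2398 + 795 + 93 = 3286
link = 3722/3286 = 1.132684
Chained index = 100 × 1.076323 × 1.174564 × 1.132684 = 143.1951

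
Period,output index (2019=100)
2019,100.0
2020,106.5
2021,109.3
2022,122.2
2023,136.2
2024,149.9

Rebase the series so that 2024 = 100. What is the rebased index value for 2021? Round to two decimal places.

Rebased(2021) = 109.3 / 149.9 × 100 = 72.9153

72.92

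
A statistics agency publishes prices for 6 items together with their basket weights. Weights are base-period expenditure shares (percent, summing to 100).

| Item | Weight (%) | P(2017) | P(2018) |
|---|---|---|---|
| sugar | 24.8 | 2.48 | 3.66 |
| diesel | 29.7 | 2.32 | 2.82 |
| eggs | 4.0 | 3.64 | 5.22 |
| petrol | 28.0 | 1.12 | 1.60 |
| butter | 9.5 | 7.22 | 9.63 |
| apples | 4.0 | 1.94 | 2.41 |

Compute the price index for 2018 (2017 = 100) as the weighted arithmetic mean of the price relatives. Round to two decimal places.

sugar: 24.8 × (3.66/2.48) = 24.8 × 1.475806 = 36.6000
diesel: 29.7 × (2.82/2.32) = 29.7 × 1.215517 = 36.1009
eggs: 4.0 × (5.22/3.64) = 4.0 × 1.434066 = 5.7363
petrol: 28.0 × (1.60/1.12) = 28.0 × 1.428571 = 40.0000
butter: 9.5 × (9.63/7.22) = 9.5 × 1.333795 = 12.6711
apples: 4.0 × (2.41/1.94) = 4.0 × 1.242268 = 4.9691
Index = Σ wᵢ·(p₁ᵢ/p₀ᵢ) = 36.6000 + 36.1009 + 5.7363 + 40.0000 + 12.6711 + 4.9691 = 136.0773

136.08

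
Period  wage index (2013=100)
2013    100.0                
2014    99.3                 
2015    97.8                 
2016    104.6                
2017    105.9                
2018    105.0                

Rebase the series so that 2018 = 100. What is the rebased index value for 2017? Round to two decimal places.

100.86

Rebased(2017) = 105.9 / 105.0 × 100 = 100.8571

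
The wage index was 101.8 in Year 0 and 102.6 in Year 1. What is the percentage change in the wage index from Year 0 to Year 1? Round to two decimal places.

Change = (102.6 − 101.8) / 101.8 × 100
       = 0.8 / 101.8 × 100 = 0.7859%

0.79%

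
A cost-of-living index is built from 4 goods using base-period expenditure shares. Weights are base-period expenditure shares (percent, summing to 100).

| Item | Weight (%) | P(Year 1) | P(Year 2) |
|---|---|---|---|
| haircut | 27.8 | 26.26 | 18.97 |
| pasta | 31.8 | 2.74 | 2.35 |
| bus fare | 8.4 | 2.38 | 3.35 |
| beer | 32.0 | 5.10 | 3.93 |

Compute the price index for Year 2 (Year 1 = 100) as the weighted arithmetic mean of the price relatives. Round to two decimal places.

haircut: 27.8 × (18.97/26.26) = 27.8 × 0.722391 = 20.0825
pasta: 31.8 × (2.35/2.74) = 31.8 × 0.857664 = 27.2737
bus fare: 8.4 × (3.35/2.38) = 8.4 × 1.407563 = 11.8235
beer: 32.0 × (3.93/5.10) = 32.0 × 0.770588 = 24.6588
Index = Σ wᵢ·(p₁ᵢ/p₀ᵢ) = 20.0825 + 27.2737 + 11.8235 + 24.6588 = 83.8386

83.84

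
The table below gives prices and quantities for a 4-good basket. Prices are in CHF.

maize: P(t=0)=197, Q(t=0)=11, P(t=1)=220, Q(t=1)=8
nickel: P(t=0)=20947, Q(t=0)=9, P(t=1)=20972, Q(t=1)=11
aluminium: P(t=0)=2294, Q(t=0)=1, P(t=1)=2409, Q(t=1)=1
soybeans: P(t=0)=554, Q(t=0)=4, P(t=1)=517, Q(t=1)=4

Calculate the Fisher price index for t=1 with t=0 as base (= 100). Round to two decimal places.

Laspeyres component (base-period weights):
ΣP(t=1)Q(t=0) = 220×11 + 20972×9 + 2409×1 + 517×4 = 2420 + 188748 + 2409 + 2068 = 195645
ΣP(t=0)Q(t=0) = 197×11 + 20947×9 + 2294×1 + 554×4 = 2167 + 188523 + 2294 + 2216 = 195200
L = 195645 / 195200 × 100 = 100.2280
Paasche component (current-period weights):
ΣP(t=1)Q(t=1) = 220×8 + 20972×11 + 2409×1 + 517×4 = 1760 + 230692 + 2409 + 2068 = 236929
ΣP(t=0)Q(t=1) = 197×8 + 20947×11 + 2294×1 + 554×4 = 1576 + 230417 + 2294 + 2216 = 236503
P = 236929 / 236503 × 100 = 100.1801
Fisher = √(L × P) = √(100.2280 × 100.1801) = 100.2040

100.20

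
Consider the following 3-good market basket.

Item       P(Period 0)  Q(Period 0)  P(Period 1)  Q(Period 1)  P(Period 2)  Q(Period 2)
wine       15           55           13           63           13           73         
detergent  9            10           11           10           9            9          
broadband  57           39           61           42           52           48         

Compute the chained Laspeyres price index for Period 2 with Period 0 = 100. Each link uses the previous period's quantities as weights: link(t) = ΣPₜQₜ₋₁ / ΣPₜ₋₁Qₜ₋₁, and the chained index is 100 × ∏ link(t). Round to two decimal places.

Link Period 0→Period 1:
ΣP(Period 1)Q(Period 0) = 13×55 + 11×10 + 61×39 = 715 + 110 + 2379 = 3204
ΣP(Period 0)Q(Period 0) = 15×55 + 9×10 + 57×39 = 825 + 90 + 2223 = 3138
link = 3204/3138 = 1.021033
Link Period 1→Period 2:
ΣP(Period 2)Q(Period 1) = 13×63 + 9×10 + 52×42 = 819 + 90 + 2184 = 3093
ΣP(Period 1)Q(Period 1) = 13×63 + 11×10 + 61×42 = 819 + 110 + 2562 = 3491
link = 3093/3491 = 0.885993
Chained index = 100 × 1.021033 × 0.885993 = 90.4627

90.46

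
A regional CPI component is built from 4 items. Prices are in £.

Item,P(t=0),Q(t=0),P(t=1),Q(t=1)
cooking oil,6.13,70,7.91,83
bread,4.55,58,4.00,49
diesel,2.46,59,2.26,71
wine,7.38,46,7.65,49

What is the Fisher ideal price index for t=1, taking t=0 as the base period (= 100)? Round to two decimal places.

Laspeyres component (base-period weights):
ΣP(t=1)Q(t=0) = 7.91×70 + 4.00×58 + 2.26×59 + 7.65×46 = 553.7 + 232 + 133.34 + 351.9 = 1270.94
ΣP(t=0)Q(t=0) = 6.13×70 + 4.55×58 + 2.46×59 + 7.38×46 = 429.1 + 263.9 + 145.14 + 339.48 = 1177.62
L = 1270.94 / 1177.62 × 100 = 107.9245
Paasche component (current-period weights):
ΣP(t=1)Q(t=1) = 7.91×83 + 4.00×49 + 2.26×71 + 7.65×49 = 656.53 + 196 + 160.46 + 374.85 = 1387.84
ΣP(t=0)Q(t=1) = 6.13×83 + 4.55×49 + 2.46×71 + 7.38×49 = 508.79 + 222.95 + 174.66 + 361.62 = 1268.02
P = 1387.84 / 1268.02 × 100 = 109.4494
Fisher = √(L × P) = √(107.9245 × 109.4494) = 108.6842

108.68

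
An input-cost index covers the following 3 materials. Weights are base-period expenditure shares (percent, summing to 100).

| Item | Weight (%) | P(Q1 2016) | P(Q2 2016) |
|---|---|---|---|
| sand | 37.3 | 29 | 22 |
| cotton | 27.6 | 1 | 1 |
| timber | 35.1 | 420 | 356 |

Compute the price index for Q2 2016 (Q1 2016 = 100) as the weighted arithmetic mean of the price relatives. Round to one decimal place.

85.6

sand: 37.3 × (22/29) = 37.3 × 0.758621 = 28.2966
cotton: 27.6 × (1/1) = 27.6 × 1.000000 = 27.6000
timber: 35.1 × (356/420) = 35.1 × 0.847619 = 29.7514
Index = Σ wᵢ·(p₁ᵢ/p₀ᵢ) = 28.2966 + 27.6000 + 29.7514 = 85.6480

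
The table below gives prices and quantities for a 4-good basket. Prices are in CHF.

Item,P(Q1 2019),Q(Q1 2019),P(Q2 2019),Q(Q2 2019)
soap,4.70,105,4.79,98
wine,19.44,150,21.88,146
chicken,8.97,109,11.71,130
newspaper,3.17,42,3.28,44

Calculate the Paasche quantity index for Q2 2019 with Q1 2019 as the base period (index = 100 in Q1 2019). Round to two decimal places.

Paasche quantity index uses current-period prices as weights.
ΣP(Q2 2019)·Q(Q2 2019) = 4.79×98 + 21.88×146 + 11.71×130 + 3.28×44 = 469.42 + 3194.48 + 1522.3 + 144.32 = 5330.52
ΣP(Q2 2019)·Q(Q1 2019) = 4.79×105 + 21.88×150 + 11.71×109 + 3.28×42 = 502.95 + 3282 + 1276.39 + 137.76 = 5199.1
Index = 5330.52 / 5199.1 × 100 = 102.5277

102.53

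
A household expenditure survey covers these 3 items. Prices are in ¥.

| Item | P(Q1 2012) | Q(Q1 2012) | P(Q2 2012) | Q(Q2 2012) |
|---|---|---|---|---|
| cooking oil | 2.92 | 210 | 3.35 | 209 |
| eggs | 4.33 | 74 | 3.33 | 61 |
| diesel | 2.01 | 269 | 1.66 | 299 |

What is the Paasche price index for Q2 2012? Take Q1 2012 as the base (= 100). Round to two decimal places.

94.86

Paasche price index uses current-period quantities as weights.
ΣP(Q2 2012)·Q(Q2 2012) = 3.35×209 + 3.33×61 + 1.66×299 = 700.15 + 203.13 + 496.34 = 1399.62
ΣP(Q1 2012)·Q(Q2 2012) = 2.92×209 + 4.33×61 + 2.01×299 = 610.28 + 264.13 + 600.99 = 1475.4
Index = 1399.62 / 1475.4 × 100 = 94.8638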